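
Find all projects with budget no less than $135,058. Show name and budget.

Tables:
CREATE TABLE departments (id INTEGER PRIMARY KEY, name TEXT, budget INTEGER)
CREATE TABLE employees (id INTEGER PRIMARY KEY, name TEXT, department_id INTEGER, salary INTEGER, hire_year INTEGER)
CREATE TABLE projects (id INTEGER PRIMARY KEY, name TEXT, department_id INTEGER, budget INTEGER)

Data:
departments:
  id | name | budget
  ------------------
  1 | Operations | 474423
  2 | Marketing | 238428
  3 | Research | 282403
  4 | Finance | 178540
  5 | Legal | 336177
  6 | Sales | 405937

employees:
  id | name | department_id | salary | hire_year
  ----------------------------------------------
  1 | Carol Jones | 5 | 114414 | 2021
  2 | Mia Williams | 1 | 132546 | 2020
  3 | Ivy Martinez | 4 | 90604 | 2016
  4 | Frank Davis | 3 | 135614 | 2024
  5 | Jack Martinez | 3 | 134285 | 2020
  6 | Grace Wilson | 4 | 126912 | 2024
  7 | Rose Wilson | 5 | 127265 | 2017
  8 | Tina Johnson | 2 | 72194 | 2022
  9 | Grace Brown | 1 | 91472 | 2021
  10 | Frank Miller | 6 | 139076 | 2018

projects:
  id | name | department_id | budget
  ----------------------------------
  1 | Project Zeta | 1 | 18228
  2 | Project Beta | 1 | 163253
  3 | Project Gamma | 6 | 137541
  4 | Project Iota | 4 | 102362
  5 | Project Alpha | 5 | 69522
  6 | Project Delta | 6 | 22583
SELECT name, budget FROM projects WHERE budget >= 135058

Execution result:
name | budget
Project Beta | 163253
Project Gamma | 137541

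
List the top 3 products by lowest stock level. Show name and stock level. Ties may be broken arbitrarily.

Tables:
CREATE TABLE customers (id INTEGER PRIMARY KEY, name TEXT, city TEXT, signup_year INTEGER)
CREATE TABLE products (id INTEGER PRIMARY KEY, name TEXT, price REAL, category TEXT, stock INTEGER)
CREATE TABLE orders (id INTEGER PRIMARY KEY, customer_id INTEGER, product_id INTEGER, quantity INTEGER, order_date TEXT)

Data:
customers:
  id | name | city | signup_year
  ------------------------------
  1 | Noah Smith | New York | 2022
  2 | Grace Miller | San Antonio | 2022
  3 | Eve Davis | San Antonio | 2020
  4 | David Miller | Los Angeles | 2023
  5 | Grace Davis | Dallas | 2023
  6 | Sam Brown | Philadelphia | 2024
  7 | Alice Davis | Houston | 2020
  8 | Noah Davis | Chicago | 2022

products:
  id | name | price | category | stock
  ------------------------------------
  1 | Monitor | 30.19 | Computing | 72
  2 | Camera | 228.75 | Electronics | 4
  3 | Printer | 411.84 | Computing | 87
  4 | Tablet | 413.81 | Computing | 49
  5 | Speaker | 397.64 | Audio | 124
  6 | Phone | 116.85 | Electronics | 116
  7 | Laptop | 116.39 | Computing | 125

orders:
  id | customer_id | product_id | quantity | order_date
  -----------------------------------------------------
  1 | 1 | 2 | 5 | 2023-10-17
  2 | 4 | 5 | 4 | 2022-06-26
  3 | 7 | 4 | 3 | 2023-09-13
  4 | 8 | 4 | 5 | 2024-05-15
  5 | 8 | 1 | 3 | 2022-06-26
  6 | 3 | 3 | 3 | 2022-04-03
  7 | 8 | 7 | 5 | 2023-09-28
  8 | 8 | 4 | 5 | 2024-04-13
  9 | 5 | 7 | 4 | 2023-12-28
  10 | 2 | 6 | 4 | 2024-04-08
SELECT name, stock FROM products ORDER BY stock ASC LIMIT 3

Execution result:
name | stock
Camera | 4
Tablet | 49
Monitor | 72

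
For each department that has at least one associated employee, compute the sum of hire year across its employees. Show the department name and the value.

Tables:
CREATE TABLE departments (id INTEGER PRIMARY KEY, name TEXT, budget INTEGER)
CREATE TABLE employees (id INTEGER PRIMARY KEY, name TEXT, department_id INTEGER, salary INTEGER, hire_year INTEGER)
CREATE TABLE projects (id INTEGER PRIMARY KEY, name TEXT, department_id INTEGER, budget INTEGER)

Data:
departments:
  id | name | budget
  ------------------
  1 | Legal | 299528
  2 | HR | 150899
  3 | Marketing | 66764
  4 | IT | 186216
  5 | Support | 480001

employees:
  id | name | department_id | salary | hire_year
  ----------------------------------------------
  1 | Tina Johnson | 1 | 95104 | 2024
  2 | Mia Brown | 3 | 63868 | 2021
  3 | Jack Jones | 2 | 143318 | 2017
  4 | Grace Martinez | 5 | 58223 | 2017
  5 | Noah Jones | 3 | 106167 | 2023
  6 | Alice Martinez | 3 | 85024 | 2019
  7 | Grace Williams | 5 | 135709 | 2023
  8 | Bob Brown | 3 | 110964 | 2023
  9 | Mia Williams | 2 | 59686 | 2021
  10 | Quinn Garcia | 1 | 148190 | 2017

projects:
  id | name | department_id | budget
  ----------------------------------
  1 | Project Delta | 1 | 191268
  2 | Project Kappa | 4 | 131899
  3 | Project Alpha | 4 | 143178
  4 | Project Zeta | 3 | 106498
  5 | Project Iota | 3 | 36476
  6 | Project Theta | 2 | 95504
SELECT p.name, SUM(c.hire_year) AS sum_hire_year FROM employees c JOIN departments p ON c.department_id = p.id GROUP BY p.id, p.name

Execution result:
name | sum_hire_year
Legal | 4041
HR | 4038
Marketing | 8086
Support | 4040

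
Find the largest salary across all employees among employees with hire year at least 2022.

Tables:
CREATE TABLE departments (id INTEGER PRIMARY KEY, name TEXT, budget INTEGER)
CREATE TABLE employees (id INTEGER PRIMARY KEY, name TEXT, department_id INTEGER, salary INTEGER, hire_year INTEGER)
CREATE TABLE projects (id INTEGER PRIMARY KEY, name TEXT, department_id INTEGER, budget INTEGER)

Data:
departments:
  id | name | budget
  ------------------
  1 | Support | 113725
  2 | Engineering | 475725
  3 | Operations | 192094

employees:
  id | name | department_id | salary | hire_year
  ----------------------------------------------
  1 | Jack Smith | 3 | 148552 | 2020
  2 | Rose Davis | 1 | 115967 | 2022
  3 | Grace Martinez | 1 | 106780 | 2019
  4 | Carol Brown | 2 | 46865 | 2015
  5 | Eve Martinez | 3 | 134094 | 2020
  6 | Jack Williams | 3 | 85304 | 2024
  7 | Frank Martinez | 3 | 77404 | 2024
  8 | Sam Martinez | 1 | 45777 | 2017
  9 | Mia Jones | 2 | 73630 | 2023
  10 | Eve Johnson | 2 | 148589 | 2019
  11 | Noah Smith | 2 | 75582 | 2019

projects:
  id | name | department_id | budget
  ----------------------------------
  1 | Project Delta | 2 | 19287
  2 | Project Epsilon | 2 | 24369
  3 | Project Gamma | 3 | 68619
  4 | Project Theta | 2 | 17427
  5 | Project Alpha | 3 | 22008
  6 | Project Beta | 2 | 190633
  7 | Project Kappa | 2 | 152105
SELECT MAX(salary) FROM employees WHERE hire_year >= 2022

Execution result:
115967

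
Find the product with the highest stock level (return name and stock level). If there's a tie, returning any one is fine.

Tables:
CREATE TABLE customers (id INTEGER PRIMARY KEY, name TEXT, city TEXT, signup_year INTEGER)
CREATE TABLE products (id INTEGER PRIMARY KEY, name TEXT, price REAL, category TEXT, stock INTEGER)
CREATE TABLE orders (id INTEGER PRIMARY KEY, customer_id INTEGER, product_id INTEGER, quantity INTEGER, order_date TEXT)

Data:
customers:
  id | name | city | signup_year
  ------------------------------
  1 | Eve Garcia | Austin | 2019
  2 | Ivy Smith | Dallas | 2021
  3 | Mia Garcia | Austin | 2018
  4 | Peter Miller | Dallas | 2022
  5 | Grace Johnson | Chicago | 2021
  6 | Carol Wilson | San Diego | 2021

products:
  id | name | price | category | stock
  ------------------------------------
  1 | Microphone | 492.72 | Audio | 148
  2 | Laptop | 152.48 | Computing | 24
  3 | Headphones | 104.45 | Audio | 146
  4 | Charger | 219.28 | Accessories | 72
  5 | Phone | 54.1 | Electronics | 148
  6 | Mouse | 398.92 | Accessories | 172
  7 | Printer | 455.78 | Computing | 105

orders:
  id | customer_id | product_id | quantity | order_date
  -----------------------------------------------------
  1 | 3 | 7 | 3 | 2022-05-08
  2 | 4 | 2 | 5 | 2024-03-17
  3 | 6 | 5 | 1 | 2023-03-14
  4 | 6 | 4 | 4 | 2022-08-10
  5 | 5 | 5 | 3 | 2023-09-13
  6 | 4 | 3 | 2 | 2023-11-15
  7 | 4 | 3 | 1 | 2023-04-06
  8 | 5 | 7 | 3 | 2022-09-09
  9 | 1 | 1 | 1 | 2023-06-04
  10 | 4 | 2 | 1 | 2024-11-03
SELECT name, stock FROM products ORDER BY stock DESC LIMIT 1

Execution result:
name | stock
Mouse | 172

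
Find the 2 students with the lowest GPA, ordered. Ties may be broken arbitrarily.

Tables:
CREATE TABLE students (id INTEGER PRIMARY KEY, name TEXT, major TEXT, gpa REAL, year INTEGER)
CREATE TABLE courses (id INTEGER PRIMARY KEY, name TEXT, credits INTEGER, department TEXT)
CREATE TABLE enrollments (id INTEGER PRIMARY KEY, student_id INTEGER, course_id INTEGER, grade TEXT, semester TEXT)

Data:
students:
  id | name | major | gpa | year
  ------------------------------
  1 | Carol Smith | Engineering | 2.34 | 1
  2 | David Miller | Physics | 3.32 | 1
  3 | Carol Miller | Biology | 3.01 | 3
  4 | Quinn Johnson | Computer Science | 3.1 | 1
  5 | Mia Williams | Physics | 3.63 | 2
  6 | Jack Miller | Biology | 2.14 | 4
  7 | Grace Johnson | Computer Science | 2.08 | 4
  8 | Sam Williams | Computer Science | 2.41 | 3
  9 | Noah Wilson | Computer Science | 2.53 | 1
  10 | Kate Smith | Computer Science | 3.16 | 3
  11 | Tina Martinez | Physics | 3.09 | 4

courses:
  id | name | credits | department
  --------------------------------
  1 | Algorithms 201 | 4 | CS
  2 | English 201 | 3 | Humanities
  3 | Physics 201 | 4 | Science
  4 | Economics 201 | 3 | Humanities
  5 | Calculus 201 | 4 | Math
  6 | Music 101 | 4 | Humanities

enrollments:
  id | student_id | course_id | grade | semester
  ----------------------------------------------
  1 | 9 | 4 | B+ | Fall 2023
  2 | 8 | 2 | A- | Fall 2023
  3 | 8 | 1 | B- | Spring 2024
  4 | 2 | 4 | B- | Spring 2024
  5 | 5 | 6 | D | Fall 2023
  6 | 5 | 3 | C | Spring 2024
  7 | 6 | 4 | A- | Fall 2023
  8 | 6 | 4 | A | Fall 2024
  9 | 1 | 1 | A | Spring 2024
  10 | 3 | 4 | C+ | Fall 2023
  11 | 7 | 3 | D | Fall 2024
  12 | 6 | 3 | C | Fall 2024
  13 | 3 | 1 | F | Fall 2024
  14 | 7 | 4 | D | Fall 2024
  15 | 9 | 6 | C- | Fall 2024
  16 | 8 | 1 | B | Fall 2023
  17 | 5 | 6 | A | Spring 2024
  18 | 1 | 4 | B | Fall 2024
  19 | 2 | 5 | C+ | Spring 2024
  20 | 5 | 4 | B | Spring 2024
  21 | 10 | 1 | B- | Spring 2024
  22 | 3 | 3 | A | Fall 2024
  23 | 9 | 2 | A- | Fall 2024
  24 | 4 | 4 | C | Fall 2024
SELECT name, gpa FROM students ORDER BY gpa ASC LIMIT 2

Execution result:
name | gpa
Grace Johnson | 2.08
Jack Miller | 2.14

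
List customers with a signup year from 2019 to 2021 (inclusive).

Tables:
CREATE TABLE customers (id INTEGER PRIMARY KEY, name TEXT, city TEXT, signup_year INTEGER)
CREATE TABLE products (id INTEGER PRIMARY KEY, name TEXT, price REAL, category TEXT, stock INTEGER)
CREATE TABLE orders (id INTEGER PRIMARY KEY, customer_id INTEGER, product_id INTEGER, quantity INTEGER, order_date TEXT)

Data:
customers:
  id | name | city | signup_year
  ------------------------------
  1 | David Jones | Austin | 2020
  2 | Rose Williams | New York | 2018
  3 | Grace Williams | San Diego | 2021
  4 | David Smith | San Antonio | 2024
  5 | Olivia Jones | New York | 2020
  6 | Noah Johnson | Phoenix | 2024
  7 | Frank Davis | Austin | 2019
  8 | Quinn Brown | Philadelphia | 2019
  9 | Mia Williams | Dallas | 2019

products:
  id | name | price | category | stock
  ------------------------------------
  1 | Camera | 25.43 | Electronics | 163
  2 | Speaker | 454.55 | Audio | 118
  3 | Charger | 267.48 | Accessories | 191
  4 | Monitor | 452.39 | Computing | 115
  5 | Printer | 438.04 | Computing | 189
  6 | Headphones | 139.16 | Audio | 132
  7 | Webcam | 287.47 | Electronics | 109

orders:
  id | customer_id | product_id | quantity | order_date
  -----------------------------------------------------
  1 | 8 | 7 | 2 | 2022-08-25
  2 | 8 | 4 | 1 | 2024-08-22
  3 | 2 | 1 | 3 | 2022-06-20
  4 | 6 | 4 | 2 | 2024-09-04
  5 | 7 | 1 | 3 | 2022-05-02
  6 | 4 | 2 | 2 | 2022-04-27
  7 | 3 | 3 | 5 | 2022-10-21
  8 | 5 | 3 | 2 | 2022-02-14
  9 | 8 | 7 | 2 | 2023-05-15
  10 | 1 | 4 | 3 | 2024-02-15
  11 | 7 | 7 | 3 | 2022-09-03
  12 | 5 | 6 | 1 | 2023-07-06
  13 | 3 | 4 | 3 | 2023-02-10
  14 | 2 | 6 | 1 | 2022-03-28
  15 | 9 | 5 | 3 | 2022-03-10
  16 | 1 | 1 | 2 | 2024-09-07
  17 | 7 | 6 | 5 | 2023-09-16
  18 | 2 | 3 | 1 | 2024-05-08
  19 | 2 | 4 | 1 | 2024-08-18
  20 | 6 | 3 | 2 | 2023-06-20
SELECT name, signup_year FROM customers WHERE signup_year BETWEEN 2019 AND 2021

Execution result:
name | signup_year
David Jones | 2020
Grace Williams | 2021
Olivia Jones | 2020
Frank Davis | 2019
Quinn Brown | 2019
Mia Williams | 2019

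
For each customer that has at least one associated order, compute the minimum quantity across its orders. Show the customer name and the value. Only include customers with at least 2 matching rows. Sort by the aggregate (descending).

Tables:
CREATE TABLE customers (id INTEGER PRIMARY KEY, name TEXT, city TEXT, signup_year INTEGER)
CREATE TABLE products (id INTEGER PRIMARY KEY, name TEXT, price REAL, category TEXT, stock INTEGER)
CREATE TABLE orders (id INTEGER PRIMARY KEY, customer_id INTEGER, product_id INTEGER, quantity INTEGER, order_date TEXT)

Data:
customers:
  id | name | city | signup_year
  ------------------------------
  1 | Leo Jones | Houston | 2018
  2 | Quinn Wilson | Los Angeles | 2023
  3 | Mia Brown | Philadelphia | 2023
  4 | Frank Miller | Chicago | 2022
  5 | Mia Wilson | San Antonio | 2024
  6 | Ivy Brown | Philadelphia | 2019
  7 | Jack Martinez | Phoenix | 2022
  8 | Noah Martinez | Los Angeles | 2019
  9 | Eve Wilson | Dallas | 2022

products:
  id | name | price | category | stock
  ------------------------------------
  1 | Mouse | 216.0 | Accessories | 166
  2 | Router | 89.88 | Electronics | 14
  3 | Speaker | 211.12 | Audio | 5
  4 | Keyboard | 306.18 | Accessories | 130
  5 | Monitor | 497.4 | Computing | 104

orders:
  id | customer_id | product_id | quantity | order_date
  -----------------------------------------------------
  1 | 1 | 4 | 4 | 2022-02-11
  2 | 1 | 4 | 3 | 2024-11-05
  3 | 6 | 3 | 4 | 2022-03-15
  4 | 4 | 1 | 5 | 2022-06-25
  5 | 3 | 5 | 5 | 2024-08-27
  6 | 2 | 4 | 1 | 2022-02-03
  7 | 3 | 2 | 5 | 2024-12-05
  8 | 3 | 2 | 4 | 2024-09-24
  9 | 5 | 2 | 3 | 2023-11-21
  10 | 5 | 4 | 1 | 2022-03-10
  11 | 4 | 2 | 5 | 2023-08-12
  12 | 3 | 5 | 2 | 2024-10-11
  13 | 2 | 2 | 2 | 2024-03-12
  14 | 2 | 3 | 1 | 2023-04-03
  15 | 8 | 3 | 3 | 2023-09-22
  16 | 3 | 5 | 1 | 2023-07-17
SELECT p.name, MIN(c.quantity) AS min_quantity FROM orders c JOIN customers p ON c.customer_id = p.id GROUP BY p.id, p.name HAVING COUNT(*) >= 2 ORDER BY min_quantity DESC

Execution result:
name | min_quantity
Frank Miller | 5
Leo Jones | 3
Quinn Wilson | 1
Mia Brown | 1
Mia Wilson | 1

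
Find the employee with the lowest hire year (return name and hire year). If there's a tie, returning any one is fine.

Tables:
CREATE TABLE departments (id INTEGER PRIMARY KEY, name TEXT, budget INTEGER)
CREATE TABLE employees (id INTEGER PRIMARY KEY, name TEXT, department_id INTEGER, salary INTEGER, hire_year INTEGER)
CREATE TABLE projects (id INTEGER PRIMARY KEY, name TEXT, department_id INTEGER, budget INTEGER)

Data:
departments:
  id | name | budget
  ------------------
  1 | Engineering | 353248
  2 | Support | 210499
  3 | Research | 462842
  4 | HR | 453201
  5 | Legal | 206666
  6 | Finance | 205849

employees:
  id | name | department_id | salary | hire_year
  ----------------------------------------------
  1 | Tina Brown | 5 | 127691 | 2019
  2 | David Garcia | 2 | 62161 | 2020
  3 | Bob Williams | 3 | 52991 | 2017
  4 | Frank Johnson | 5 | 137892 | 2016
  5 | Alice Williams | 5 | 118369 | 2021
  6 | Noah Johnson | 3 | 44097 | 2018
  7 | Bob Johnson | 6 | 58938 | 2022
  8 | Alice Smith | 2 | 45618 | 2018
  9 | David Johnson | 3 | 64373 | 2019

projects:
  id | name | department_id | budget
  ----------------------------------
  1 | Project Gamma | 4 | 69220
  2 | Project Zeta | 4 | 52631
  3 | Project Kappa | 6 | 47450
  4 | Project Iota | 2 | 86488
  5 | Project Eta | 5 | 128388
SELECT name, hire_year FROM employees ORDER BY hire_year ASC LIMIT 1

Execution result:
name | hire_year
Frank Johnson | 2016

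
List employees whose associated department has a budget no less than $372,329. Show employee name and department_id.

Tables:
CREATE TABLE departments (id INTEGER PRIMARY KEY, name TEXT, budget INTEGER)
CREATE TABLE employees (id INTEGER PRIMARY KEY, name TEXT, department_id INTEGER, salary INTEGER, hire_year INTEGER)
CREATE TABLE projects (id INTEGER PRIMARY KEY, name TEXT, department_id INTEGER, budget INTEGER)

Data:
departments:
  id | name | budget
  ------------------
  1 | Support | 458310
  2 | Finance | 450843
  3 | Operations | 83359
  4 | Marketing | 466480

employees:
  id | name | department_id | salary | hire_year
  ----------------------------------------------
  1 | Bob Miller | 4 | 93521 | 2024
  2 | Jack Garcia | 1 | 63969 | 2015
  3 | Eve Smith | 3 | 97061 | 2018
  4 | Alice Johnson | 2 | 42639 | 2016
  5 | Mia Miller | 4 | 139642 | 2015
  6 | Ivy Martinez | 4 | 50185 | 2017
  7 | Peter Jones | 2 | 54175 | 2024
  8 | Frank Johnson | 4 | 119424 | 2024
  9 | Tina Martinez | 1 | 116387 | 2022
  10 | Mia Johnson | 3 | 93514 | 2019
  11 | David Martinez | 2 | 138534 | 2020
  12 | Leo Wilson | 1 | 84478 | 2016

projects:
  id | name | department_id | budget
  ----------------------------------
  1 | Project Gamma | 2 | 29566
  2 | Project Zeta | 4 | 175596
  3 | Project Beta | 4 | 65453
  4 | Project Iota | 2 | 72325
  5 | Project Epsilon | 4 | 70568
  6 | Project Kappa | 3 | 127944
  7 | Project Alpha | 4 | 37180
SELECT name, department_id FROM employees WHERE department_id IN (SELECT id FROM departments WHERE budget >= 372329)

Execution result:
name | department_id
Bob Miller | 4
Jack Garcia | 1
Alice Johnson | 2
Mia Miller | 4
Ivy Martinez | 4
Peter Jones | 2
Frank Johnson | 4
Tina Martinez | 1
David Martinez | 2
Leo Wilson | 1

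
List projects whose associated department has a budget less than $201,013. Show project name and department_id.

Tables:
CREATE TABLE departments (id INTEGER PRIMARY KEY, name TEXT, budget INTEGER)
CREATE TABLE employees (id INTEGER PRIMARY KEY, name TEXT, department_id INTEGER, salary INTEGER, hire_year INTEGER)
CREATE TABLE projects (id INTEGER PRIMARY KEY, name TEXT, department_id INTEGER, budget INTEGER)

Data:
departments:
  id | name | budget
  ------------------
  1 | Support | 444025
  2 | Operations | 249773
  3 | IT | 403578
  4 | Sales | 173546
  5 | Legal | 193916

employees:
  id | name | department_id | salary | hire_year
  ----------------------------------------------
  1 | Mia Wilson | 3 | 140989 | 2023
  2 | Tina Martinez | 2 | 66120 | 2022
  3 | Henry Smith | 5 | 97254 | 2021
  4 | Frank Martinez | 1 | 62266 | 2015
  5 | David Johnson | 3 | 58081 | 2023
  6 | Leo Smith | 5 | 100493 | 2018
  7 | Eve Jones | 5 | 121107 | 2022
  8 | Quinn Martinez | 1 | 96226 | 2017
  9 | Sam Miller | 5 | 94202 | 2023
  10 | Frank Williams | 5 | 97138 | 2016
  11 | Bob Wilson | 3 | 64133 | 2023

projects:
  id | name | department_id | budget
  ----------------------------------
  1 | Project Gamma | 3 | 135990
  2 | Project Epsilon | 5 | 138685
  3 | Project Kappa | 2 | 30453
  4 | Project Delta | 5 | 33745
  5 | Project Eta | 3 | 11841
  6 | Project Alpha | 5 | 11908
SELECT name, department_id FROM projects WHERE department_id IN (SELECT id FROM departments WHERE budget < 201013)

Execution result:
name | department_id
Project Epsilon | 5
Project Delta | 5
Project Alpha | 5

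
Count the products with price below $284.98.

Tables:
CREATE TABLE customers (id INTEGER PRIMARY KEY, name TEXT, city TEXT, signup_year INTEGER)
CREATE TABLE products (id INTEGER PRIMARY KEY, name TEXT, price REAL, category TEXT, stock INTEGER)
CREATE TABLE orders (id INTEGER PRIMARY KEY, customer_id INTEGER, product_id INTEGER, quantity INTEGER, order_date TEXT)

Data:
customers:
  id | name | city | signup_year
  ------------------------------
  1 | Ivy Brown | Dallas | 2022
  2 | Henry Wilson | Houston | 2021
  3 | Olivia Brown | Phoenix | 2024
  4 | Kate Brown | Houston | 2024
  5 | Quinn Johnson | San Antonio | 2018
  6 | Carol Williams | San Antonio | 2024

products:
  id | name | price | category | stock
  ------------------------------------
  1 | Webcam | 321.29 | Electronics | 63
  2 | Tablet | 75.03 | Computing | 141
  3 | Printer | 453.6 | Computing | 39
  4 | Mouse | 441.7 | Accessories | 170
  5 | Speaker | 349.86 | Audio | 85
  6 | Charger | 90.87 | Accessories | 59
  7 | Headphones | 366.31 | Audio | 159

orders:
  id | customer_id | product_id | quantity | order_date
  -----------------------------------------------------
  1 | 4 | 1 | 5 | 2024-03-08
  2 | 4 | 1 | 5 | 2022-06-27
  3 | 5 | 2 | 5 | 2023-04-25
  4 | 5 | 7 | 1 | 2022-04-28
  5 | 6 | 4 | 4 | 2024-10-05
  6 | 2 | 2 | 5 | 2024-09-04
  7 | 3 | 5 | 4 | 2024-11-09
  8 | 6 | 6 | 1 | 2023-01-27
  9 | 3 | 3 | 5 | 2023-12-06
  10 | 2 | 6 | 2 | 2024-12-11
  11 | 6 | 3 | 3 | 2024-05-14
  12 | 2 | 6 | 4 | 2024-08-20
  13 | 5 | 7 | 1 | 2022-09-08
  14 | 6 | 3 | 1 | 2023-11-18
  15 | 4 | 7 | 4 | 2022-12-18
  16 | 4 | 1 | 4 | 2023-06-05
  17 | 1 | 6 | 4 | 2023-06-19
SELECT COUNT(*) FROM products WHERE price < 284.98

Execution result:
2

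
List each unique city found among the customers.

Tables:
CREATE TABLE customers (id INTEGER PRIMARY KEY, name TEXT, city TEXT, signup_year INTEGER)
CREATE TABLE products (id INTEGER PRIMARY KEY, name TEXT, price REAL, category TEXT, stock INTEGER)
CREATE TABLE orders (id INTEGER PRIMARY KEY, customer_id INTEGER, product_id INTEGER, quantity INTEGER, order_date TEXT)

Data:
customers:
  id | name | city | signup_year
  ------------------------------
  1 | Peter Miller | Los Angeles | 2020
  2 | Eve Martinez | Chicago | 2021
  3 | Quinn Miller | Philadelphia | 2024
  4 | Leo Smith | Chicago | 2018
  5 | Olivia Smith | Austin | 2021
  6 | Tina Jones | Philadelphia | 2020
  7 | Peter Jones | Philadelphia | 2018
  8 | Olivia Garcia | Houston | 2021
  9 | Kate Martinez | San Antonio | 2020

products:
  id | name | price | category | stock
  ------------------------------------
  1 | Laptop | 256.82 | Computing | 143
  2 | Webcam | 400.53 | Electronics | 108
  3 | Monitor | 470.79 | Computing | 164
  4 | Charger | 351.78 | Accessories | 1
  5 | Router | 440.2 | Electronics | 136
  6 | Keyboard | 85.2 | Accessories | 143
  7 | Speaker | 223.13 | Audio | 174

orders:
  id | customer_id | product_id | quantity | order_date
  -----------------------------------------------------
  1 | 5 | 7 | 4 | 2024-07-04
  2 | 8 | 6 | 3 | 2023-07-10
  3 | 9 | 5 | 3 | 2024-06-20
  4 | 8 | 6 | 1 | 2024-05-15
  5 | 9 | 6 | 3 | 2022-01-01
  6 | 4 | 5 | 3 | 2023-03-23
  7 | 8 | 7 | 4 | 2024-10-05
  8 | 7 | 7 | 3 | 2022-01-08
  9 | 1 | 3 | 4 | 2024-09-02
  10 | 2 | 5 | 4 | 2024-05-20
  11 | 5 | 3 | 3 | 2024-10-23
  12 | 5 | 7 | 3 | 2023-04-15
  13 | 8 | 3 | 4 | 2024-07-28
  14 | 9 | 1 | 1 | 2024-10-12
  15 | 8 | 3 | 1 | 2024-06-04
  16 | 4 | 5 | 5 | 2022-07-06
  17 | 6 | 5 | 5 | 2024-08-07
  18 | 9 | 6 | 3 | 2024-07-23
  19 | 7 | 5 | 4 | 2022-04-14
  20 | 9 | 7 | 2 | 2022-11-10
SELECT DISTINCT city FROM customers

Execution result:
city
Los Angeles
Chicago
Philadelphia
Austin
Houston
San Antonio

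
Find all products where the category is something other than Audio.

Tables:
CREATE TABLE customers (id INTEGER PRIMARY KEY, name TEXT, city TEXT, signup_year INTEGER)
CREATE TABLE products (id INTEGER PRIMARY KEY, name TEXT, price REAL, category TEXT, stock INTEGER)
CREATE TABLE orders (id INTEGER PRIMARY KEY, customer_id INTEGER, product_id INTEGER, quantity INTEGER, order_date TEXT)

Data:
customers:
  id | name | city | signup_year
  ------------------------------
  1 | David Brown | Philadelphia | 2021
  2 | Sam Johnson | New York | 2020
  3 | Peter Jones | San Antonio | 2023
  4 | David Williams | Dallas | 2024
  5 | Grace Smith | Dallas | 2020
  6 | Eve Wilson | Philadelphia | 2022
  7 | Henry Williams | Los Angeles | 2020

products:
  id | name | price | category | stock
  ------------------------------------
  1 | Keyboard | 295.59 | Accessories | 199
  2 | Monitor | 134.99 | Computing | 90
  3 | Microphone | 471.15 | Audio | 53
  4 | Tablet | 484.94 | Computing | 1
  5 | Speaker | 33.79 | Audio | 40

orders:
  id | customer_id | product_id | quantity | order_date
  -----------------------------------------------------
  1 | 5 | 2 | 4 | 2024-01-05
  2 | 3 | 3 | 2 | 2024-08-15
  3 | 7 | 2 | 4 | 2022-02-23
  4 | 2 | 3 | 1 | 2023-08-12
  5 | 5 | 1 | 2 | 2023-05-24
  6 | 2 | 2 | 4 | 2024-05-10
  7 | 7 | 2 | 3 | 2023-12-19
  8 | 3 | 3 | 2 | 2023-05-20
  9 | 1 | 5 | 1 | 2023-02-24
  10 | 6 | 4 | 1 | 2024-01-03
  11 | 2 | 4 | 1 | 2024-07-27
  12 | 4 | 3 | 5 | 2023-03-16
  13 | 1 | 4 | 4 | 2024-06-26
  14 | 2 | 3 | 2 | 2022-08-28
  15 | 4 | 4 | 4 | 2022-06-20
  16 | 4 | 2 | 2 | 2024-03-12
SELECT name, category FROM products WHERE category <> 'Audio'

Execution result:
name | category
Keyboard | Accessories
Monitor | Computing
Tablet | Computing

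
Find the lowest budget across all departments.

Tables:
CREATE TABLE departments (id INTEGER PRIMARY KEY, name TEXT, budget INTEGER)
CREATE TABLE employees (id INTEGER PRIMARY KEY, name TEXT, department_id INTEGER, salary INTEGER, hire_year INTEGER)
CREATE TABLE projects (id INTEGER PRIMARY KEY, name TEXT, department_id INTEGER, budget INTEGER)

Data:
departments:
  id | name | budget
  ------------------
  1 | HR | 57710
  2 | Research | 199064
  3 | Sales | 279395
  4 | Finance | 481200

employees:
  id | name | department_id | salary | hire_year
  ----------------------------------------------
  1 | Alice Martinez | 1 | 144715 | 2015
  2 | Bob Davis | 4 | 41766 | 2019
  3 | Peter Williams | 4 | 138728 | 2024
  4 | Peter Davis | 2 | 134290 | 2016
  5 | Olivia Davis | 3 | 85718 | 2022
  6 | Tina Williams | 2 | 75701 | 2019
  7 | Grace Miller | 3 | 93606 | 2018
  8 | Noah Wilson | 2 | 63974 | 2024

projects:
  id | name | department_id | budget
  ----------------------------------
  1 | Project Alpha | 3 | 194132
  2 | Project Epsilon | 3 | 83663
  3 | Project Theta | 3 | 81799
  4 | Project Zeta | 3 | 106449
SELECT MIN(budget) FROM departments

Execution result:
57710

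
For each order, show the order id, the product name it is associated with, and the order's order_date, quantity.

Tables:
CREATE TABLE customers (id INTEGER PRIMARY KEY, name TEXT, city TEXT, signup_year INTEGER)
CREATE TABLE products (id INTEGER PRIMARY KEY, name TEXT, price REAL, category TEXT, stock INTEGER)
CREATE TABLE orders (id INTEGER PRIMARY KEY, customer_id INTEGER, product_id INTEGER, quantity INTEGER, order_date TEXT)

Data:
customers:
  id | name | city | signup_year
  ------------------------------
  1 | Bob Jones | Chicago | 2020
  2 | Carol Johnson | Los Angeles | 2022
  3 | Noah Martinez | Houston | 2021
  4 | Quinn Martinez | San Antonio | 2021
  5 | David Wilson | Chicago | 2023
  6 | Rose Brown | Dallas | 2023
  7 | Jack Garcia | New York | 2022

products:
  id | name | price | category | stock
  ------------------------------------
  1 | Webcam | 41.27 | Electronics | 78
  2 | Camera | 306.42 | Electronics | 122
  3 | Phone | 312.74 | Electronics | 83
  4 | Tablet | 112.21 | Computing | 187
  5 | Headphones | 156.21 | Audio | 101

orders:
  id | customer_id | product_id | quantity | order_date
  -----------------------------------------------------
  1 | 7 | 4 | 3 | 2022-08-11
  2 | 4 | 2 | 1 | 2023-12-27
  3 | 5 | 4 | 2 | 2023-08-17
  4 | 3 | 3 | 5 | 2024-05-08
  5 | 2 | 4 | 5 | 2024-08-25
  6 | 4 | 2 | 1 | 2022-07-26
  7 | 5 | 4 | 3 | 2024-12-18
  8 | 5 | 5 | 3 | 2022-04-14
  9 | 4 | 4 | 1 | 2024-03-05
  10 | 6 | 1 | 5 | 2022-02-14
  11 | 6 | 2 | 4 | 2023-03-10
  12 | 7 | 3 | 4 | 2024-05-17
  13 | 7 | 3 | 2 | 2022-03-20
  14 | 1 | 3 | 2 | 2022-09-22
SELECT c.id, p.name AS product, c.order_date, c.quantity FROM orders c JOIN products p ON c.product_id = p.id

Execution result:
id | product | order_date | quantity
1 | Tablet | 2022-08-11 | 3
2 | Camera | 2023-12-27 | 1
3 | Tablet | 2023-08-17 | 2
4 | Phone | 2024-05-08 | 5
5 | Tablet | 2024-08-25 | 5
6 | Camera | 2022-07-26 | 1
7 | Tablet | 2024-12-18 | 3
8 | Headphones | 2022-04-14 | 3
9 | Tablet | 2024-03-05 | 1
10 | Webcam | 2022-02-14 | 5
11 | Camera | 2023-03-10 | 4
12 | Phone | 2024-05-17 | 4
13 | Phone | 2022-03-20 | 2
14 | Phone | 2022-09-22 | 2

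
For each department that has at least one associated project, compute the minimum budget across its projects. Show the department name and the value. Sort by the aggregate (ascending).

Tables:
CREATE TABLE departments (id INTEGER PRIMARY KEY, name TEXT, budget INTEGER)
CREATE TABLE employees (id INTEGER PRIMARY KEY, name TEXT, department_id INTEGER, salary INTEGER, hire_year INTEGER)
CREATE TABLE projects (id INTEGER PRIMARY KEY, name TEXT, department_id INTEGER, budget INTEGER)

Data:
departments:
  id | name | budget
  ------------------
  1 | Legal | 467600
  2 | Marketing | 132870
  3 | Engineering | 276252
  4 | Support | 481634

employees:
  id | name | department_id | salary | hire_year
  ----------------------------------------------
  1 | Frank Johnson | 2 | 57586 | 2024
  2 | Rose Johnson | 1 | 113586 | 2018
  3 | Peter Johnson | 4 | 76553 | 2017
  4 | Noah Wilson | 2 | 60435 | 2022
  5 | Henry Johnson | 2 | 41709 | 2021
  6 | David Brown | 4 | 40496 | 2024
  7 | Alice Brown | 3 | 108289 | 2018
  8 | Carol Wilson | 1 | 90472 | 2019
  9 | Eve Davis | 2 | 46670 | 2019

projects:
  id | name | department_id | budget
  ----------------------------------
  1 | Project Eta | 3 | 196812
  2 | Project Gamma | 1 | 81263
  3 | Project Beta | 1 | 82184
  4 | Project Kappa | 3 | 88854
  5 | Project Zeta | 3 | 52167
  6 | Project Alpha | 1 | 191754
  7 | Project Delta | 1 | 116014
SELECT p.name, MIN(c.budget) AS min_budget FROM projects c JOIN departments p ON c.department_id = p.id GROUP BY p.id, p.name ORDER BY min_budget ASC

Execution result:
name | min_budget
Engineering | 52167
Legal | 81263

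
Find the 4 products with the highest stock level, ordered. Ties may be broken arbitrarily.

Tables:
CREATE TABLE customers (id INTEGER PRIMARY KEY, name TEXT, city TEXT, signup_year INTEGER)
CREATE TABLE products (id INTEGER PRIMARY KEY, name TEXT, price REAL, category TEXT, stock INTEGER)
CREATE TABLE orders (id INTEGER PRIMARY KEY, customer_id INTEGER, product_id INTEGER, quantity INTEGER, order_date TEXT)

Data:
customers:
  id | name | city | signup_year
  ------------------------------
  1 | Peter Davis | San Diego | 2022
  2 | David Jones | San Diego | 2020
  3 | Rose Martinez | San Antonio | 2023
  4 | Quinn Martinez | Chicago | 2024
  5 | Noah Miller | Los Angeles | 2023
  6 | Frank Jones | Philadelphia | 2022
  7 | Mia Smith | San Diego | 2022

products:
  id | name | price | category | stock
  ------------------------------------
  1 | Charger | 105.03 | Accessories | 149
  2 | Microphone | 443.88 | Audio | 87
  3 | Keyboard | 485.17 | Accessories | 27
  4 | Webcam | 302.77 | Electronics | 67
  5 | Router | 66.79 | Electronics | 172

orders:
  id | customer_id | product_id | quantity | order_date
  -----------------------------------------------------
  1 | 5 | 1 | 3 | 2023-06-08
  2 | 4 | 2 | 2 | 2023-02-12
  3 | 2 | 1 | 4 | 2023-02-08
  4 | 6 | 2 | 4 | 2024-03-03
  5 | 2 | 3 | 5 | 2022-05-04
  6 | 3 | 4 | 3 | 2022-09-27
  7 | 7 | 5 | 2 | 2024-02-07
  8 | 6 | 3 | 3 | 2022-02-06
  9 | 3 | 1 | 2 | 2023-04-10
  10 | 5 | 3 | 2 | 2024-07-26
SELECT name, stock FROM products ORDER BY stock DESC LIMIT 4

Execution result:
name | stock
Router | 172
Charger | 149
Microphone | 87
Webcam | 67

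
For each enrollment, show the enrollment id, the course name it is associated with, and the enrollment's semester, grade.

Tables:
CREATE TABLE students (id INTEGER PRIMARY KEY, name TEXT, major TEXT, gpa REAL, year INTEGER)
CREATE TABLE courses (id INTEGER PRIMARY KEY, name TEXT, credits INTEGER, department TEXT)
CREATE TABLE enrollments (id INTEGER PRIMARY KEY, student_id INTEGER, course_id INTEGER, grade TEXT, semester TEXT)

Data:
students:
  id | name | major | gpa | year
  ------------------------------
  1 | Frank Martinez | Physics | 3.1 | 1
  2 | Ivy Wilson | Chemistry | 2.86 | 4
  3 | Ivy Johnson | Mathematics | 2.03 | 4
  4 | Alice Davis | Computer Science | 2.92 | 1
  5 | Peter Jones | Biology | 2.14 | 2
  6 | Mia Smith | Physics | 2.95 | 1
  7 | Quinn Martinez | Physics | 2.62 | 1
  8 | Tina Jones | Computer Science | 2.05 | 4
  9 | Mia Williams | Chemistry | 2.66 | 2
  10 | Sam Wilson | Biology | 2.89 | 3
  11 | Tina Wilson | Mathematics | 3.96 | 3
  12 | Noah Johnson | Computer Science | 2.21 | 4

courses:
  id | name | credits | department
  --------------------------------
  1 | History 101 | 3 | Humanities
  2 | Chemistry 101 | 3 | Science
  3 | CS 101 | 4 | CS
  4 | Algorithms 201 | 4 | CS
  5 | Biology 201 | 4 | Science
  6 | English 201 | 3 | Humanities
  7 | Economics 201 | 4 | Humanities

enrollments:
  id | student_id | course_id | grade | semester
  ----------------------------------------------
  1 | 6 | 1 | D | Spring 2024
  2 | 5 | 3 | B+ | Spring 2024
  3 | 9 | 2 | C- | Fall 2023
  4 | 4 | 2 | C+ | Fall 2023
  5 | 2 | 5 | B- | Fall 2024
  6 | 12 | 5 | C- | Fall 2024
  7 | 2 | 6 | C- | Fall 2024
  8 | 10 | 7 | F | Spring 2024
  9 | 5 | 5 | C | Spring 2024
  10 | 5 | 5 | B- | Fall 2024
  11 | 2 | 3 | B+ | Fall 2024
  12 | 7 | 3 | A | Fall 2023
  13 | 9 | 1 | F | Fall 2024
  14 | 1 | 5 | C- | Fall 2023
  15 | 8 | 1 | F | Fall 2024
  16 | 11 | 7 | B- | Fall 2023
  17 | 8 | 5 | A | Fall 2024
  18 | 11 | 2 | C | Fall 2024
SELECT c.id, p.name AS course, c.semester, c.grade FROM enrollments c JOIN courses p ON c.course_id = p.id

Execution result:
id | course | semester | grade
1 | History 101 | Spring 2024 | D
2 | CS 101 | Spring 2024 | B+
3 | Chemistry 101 | Fall 2023 | C-
4 | Chemistry 101 | Fall 2023 | C+
5 | Biology 201 | Fall 2024 | B-
6 | Biology 201 | Fall 2024 | C-
7 | English 201 | Fall 2024 | C-
8 | Economics 201 | Spring 2024 | F
9 | Biology 201 | Spring 2024 | C
10 | Biology 201 | Fall 2024 | B-
11 | CS 101 | Fall 2024 | B+
12 | CS 101 | Fall 2023 | A
13 | History 101 | Fall 2024 | F
14 | Biology 201 | Fall 2023 | C-
15 | History 101 | Fall 2024 | F
16 | Economics 201 | Fall 2023 | B-
17 | Biology 201 | Fall 2024 | A
18 | Chemistry 101 | Fall 2024 | C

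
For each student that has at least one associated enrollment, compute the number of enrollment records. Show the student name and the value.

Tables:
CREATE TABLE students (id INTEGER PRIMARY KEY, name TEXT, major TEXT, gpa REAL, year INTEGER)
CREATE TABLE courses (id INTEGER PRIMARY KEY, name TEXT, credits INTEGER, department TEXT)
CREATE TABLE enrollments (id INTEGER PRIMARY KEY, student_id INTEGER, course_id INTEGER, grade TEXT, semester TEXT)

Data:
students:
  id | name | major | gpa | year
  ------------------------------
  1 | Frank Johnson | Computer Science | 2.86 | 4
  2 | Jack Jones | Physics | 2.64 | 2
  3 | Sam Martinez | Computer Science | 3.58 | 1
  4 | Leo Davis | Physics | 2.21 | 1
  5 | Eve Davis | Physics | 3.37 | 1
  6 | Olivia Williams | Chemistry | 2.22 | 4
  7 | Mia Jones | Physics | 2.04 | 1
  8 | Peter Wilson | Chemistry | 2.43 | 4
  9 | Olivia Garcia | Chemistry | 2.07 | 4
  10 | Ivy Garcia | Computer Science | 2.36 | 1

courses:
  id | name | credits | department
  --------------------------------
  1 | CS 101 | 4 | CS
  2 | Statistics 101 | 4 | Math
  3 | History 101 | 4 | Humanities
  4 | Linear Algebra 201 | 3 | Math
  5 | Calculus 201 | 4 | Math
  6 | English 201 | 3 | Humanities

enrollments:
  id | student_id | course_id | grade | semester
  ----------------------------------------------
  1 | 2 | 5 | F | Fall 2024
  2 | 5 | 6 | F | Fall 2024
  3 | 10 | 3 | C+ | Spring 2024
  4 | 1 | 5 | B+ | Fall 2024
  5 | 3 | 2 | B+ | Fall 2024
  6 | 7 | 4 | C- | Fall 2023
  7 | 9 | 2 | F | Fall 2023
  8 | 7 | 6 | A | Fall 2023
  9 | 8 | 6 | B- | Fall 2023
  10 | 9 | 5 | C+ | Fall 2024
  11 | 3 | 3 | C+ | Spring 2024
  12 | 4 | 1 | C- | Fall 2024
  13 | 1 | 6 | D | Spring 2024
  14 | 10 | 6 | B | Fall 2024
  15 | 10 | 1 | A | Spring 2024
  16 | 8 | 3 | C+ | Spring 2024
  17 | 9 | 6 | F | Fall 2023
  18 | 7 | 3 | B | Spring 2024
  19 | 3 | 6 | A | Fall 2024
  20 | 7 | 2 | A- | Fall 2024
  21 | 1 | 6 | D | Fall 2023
SELECT p.name, COUNT(*) AS n FROM enrollments c JOIN students p ON c.student_id = p.id GROUP BY p.id, p.name

Execution result:
name | n
Frank Johnson | 3
Jack Jones | 1
Sam Martinez | 3
Leo Davis | 1
Eve Davis | 1
Mia Jones | 4
Peter Wilson | 2
Olivia Garcia | 3
Ivy Garcia | 3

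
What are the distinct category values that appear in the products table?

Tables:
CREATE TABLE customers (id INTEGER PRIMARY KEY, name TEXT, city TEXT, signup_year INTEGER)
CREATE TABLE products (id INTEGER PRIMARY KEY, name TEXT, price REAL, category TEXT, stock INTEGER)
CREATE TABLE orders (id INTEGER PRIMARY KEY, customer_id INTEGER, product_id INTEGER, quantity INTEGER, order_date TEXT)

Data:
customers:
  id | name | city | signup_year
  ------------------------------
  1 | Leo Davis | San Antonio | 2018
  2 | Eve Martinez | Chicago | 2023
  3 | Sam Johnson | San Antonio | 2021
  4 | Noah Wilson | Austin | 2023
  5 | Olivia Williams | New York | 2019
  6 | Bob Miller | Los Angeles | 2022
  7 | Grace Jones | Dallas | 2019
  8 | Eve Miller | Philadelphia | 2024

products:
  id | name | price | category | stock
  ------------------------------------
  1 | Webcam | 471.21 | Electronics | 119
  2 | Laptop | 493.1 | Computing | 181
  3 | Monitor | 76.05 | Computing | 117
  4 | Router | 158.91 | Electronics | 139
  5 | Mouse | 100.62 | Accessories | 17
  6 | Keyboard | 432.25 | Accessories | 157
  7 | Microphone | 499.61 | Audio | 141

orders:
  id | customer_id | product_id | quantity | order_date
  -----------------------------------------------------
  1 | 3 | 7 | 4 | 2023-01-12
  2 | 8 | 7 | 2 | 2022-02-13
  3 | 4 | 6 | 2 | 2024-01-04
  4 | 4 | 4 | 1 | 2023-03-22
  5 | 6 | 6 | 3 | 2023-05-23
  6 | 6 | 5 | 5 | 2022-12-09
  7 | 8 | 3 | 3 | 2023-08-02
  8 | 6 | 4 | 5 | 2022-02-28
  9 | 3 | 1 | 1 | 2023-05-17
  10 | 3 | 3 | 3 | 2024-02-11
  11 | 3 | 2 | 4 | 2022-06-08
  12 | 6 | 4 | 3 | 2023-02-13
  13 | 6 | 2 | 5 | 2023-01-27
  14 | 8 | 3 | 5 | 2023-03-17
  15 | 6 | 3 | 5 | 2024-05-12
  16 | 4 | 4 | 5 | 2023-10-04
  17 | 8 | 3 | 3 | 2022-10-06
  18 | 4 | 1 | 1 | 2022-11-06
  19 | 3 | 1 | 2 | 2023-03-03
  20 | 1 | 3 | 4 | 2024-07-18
SELECT DISTINCT category FROM products

Execution result:
category
Electronics
Computing
Accessories
Audio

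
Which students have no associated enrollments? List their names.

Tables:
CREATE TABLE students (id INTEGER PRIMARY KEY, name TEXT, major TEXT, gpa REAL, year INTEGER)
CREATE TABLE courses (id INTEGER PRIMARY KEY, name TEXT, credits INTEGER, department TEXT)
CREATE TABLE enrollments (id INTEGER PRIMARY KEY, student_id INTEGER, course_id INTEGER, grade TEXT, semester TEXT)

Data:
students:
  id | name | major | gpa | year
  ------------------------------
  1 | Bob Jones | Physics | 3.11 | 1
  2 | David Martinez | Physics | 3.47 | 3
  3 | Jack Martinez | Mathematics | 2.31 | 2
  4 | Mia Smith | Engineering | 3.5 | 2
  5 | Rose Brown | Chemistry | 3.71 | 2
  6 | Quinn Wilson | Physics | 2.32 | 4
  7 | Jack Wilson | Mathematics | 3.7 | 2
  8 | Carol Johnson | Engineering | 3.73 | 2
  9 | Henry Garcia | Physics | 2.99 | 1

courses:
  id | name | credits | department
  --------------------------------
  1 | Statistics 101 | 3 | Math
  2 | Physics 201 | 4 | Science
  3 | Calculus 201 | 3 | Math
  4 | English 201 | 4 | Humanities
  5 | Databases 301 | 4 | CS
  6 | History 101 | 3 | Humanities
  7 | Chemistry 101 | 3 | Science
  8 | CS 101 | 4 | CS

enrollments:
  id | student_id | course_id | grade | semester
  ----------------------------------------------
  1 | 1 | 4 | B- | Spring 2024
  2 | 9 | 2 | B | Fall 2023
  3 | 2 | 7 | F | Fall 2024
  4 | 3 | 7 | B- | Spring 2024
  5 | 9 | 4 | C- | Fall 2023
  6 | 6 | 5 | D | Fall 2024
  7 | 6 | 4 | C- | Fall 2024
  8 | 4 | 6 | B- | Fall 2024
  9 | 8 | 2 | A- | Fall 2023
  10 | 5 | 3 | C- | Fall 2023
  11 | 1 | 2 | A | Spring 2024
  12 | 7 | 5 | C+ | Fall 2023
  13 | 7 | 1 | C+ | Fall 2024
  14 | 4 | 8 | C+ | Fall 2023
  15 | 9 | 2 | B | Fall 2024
SELECT p.name FROM students p LEFT JOIN enrollments c ON c.student_id = p.id WHERE c.id IS NULL

Execution result:
(no rows)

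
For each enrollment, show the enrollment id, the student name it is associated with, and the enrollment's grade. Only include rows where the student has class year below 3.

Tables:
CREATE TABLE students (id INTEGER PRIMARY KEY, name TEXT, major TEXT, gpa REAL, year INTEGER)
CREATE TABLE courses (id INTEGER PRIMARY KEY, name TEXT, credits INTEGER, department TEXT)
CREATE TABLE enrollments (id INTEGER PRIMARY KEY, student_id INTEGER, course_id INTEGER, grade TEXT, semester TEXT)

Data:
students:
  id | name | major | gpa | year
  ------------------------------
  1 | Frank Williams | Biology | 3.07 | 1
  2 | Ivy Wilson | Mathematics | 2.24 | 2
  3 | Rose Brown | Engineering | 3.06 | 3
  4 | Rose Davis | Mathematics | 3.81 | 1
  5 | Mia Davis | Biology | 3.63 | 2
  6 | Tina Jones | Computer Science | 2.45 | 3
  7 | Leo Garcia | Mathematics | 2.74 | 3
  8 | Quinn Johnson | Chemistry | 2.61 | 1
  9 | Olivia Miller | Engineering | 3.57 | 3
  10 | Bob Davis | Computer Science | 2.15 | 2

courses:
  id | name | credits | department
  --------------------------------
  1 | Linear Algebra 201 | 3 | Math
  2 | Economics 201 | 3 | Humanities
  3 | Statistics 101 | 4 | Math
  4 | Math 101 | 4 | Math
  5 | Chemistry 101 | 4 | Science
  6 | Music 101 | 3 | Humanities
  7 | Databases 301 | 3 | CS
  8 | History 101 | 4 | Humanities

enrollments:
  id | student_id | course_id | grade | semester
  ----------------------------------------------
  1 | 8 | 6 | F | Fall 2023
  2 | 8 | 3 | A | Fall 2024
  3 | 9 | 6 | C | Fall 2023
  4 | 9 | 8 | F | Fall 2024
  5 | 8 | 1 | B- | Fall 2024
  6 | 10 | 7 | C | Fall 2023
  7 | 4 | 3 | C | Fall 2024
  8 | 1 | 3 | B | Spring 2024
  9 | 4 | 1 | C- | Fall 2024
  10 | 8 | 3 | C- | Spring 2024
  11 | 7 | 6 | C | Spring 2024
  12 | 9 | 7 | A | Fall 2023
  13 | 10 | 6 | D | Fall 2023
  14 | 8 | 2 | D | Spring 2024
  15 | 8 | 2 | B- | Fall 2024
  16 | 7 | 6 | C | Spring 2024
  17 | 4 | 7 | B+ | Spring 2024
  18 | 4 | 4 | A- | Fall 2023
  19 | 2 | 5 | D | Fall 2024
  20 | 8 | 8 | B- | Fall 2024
SELECT c.id, p.name AS student, c.grade FROM enrollments c JOIN students p ON c.student_id = p.id WHERE p.year < 3

Execution result:
id | student | grade
1 | Quinn Johnson | F
2 | Quinn Johnson | A
5 | Quinn Johnson | B-
6 | Bob Davis | C
7 | Rose Davis | C
8 | Frank Williams | B
9 | Rose Davis | C-
10 | Quinn Johnson | C-
13 | Bob Davis | D
14 | Quinn Johnson | D
15 | Quinn Johnson | B-
17 | Rose Davis | B+
18 | Rose Davis | A-
19 | Ivy Wilson | D
20 | Quinn Johnson | B-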